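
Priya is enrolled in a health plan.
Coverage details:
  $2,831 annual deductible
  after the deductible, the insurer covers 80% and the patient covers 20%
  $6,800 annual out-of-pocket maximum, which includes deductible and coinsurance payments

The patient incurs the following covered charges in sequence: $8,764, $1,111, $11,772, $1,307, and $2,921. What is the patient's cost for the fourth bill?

$205.80

Claim 1 ($8,764): $2,831 finishes the deductible; $5,933 goes to coinsurance; patient's 20% is $1,186.60. Cost to patient: $4,017.60. OOP to date $4,017.60.
Claim 2 ($1,111): 20% coinsurance on $1,111 = $222.20. Cost to patient: $222.20. OOP to date $4,239.80.
Claim 3 ($11,772): deductible already satisfied, so patient's share is 20% × $11,772 = $2,354.40. Patient pays $2,354.40; OOP now $6,594.20.
Claim 4 ($1,307): deductible met; 20% of $1,307 = $261.40. Adding that to $6,594.20 gives $6,855.60, past the $6,800 cap; patient pays only $6,800 − $6,594.20 = $205.80.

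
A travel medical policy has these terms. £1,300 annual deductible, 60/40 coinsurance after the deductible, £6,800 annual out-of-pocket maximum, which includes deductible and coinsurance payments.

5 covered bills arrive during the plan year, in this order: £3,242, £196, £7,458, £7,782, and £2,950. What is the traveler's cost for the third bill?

#1 (£3,242): £1,300 to deductible, leaving £1,942; 40% of £1,942 = £776.80. Traveler pays £2,076.80; OOP now £2,076.80.
#2 (£196): deductible already satisfied, so traveler's share is 40% × £196 = £78.40. Cost to traveler: £78.40. OOP to date £2,155.20.
#3 (£7,458): 40% coinsurance on £7,458 = £2,983.20. Cost to traveler: £2,983.20. OOP to date £5,138.40.

£2,983.20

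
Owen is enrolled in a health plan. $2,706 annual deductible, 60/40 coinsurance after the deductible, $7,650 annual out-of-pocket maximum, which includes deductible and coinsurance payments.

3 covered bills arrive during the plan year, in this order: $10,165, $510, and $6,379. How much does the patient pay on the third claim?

Claim 1 — $10,165: deductible takes $2,706, $7,459 remains; patient's 40% is $2,983.60. Patient pays $5,689.60; OOP now $5,689.60.
Claim 2 — $510: 40% coinsurance on $510 = $204. Patient owes $204 (running OOP $5,893.60).
Claim 3 — $6,379: deductible met; 40% of $6,379 = $2,551.60. Adding that to $5,893.60 gives $8,445.20, past the $7,650 cap; patient pays only $7,650 − $5,893.60 = $1,756.40.

$1,756.40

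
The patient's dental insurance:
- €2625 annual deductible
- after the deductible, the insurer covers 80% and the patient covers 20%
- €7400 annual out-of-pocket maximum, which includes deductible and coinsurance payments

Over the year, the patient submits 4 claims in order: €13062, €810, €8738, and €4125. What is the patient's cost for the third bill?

€1747.60

Claim 1 (€13062): €2625 to deductible, leaving €10437; patient's 20% is €2087.40. Patient owes €4712.40 (running OOP €4712.40).
Claim 2 (€810): deductible met; 20% of €810 = €162. Patient owes €162 (running OOP €4874.40).
Claim 3 (€8738): deductible met; 20% of €8738 = €1747.60. Patient pays €1747.60; OOP now €6622.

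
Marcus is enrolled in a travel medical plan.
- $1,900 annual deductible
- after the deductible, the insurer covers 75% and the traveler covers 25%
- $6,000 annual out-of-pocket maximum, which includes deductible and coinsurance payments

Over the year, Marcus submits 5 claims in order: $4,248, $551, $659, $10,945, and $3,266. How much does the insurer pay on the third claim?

Bill 1, $4,248: $1,900 finishes the deductible; $2,348 goes to coinsurance; coinsurance $2,348 × 25% = $587. Traveler owes $2,487 (running OOP $2,487). Insurer: $4,248 − $2,487 = $1,761.
Bill 2, $551: deductible met; 25% of $551 = $137.75. Traveler pays $137.75; OOP now $2,624.75. Plan pays $551 − $137.75 = $413.25.
Bill 3, $659: 25% coinsurance on $659 = $164.75. Traveler pays $164.75; OOP now $2,789.50. Insurer: $659 − $164.75 = $494.25.

$494.25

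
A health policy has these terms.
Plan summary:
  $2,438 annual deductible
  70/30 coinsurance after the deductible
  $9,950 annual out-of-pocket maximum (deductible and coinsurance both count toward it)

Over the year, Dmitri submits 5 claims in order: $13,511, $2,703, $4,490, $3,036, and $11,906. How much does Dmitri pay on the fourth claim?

Claim 1 — $13,511: deductible takes $2,438, $11,073 remains; coinsurance $11,073 × 30% = $3,321.90. Patient pays $5,759.90; OOP now $5,759.90.
Claim 2 — $2,703: 30% coinsurance on $2,703 = $810.90. Patient pays $810.90; OOP now $6,570.80.
Claim 3 — $4,490: deductible met; 30% of $4,490 = $1,347. Patient owes $1,347 (running OOP $7,917.80).
Claim 4 — $3,036: 30% coinsurance on $3,036 = $910.80. Cost to patient: $910.80. OOP to date $8,828.60.

$910.80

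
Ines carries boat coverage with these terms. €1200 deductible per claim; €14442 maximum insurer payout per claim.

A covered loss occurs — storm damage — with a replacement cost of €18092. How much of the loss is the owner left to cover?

Subtract the deductible: €18092 − €1200 = €16892.
€16892 exceeds the €14442 limit, so the insurer pays the limit: €14442.
Out of pocket: €18092 − €14442 = €3650.

€3650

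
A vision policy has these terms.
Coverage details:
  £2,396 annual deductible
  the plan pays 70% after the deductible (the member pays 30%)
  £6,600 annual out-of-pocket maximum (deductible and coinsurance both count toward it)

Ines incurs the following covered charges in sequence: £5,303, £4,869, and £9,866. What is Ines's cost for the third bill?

Claim 1 (£5,303): deductible takes £2,396, £2,907 remains; coinsurance £2,907 × 30% = £872.10. Cost to member: £3,268.10. OOP to date £3,268.10.
Claim 2 (£4,869): 30% coinsurance on £4,869 = £1,460.70. Member owes £1,460.70 (running OOP £4,728.80).
Claim 3 (£9,866): deductible already satisfied, so member's share is 30% × £9,866 = £2,959.80. That would push OOP to £7,688.60, over the £6,600 cap, so member pays £6,600 − £4,728.80 = £1,871.20.

£1,871.20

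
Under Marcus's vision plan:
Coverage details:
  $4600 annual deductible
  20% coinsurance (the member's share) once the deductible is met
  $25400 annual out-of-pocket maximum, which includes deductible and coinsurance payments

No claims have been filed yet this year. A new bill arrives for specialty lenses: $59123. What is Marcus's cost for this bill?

Deductible not yet touched, so the first $4600 of the bill goes to the deductible.
That leaves $59123 − $4600 = $54523 for coinsurance.
20% of $54523 = $10904.60 falls to the member.
Member responsibility before any cap: $4600 + $10904.60 = $15504.60.
Cumulative spending $0 + $15504.60 = $15504.60 stays under the $25400 maximum.

$15504.60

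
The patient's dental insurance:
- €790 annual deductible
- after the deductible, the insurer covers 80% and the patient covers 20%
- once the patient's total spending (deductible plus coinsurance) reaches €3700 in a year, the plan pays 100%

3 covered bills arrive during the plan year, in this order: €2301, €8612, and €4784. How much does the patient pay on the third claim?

#1 (€2301): €790 to deductible, leaving €1511; patient's 20% is €302.20. Cost to patient: €1092.20. OOP to date €1092.20.
#2 (€8612): 20% coinsurance on €8612 = €1722.40. Cost to patient: €1722.40. OOP to date €2814.60.
#3 (€4784): 20% coinsurance on €4784 = €956.80. Adding that to €2814.60 gives €3771.40, past the €3700 cap; patient pays only €3700 − €2814.60 = €885.40.

€885.40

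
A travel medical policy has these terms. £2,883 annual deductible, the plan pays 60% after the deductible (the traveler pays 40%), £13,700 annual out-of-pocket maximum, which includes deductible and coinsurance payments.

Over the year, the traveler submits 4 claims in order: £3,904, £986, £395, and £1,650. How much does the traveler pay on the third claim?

Bill 1, £3,904: £2,883 finishes the deductible; £1,021 goes to coinsurance; coinsurance £1,021 × 40% = £408.40. Traveler pays £3,291.40; OOP now £3,291.40.
Bill 2, £986: deductible already satisfied, so traveler's share is 40% × £986 = £394.40. Cost to traveler: £394.40. OOP to date £3,685.80.
Bill 3, £395: deductible met; 40% of £395 = £158. Traveler pays £158; OOP now £3,843.80.

£158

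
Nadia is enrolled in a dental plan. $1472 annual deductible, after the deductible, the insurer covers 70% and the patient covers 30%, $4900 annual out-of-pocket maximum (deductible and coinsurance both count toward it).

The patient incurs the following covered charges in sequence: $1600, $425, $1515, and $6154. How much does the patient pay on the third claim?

$454.50

Claim 1 — $1600: deductible takes $1472, $128 remains; coinsurance $128 × 30% = $38.40. Patient owes $1510.40 (running OOP $1510.40).
Claim 2 — $425: 30% coinsurance on $425 = $127.50. Patient pays $127.50; OOP now $1637.90.
Claim 3 — $1515: deductible met; 30% of $1515 = $454.50. Patient pays $454.50; OOP now $2092.40.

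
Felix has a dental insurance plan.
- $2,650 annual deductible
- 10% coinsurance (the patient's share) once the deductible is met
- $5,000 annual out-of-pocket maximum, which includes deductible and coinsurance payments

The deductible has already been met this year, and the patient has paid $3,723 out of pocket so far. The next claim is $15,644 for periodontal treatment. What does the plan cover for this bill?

The deductible is already satisfied, so the full bill goes to coinsurance.
10% of $15,644 = $1,564.40 falls to the patient.
That would bring total out-of-pocket to $5,287.40, past the $5,000 cap. The patient is capped at $5,000 − $3,723 = $1,277 on this claim.
The plan picks up $15,644 − $1,277 = $14,367.

$14,367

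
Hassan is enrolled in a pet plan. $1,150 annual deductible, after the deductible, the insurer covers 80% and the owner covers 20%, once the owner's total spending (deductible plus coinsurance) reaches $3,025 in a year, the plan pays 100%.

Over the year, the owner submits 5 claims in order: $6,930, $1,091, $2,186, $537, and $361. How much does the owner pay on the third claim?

$437.20

Claim 1 — $6,930: $1,150 to deductible, leaving $5,780; 20% of $5,780 = $1,156. Owner pays $2,306; OOP now $2,306.
Claim 2 — $1,091: deductible already satisfied, so owner's share is 20% × $1,091 = $218.20. Cost to owner: $218.20. OOP to date $2,524.20.
Claim 3 — $2,186: deductible already satisfied, so owner's share is 20% × $2,186 = $437.20. Owner pays $437.20; OOP now $2,961.40.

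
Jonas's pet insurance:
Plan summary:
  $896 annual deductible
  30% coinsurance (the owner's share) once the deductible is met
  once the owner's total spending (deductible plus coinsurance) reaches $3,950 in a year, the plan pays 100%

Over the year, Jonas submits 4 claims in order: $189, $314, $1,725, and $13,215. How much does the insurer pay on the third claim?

#1 ($189): entire amount goes to the deductible. Owner pays $189; OOP now $189. Insurer: $189 − $189 = $0.
#2 ($314): fully absorbed by the deductible. Cost to owner: $314. OOP to date $503. Insurer: $314 − $314 = $0.
#3 ($1,725): deductible takes $393, $1,332 remains; owner's 30% is $399.60. Owner pays $792.60; OOP now $1,295.60. Plan pays $1,725 − $792.60 = $932.40.

$932.40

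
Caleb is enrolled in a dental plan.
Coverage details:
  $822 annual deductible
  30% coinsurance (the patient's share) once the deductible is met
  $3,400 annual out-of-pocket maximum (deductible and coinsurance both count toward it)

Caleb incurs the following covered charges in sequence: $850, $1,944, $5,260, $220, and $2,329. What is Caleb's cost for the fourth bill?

$66

Claim 1 ($850): $822 to deductible, leaving $28; 30% of $28 = $8.40. Patient owes $830.40 (running OOP $830.40).
Claim 2 ($1,944): deductible already satisfied, so patient's share is 30% × $1,944 = $583.20. Patient owes $583.20 (running OOP $1,413.60).
Claim 3 ($5,260): 30% coinsurance on $5,260 = $1,578. Patient pays $1,578; OOP now $2,991.60.
Claim 4 ($220): deductible met; 30% of $220 = $66. Patient pays $66; OOP now $3,057.60.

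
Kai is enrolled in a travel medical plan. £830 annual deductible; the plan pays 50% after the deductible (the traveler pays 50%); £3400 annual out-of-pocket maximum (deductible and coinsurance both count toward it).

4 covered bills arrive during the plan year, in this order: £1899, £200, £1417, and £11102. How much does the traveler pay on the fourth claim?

£1227

Claim 1 (£1899): deductible takes £830, £1069 remains; traveler's 50% is £534.50. Cost to traveler: £1364.50. OOP to date £1364.50.
Claim 2 (£200): deductible met; 50% of £200 = £100. Cost to traveler: £100. OOP to date £1464.50.
Claim 3 (£1417): deductible already satisfied, so traveler's share is 50% × £1417 = £708.50. Traveler owes £708.50 (running OOP £2173).
Claim 4 (£11102): deductible met; 50% of £11102 = £5551. Adding that to £2173 gives £7724, past the £3400 cap; traveler pays only £3400 − £2173 = £1227.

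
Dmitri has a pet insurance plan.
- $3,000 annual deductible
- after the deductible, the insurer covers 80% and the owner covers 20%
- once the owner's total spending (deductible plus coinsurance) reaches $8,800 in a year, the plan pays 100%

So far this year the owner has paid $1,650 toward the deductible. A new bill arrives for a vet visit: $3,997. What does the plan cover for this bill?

$2,117.60

$1,650 of the $3,000 deductible is already met, leaving $1,350.
The remaining $2,647 (= $3,997 − $1,350) moves to coinsurance.
Owner's 20% share of $2,647 is $529.40.
Owner responsibility before any cap: $1,350 + $529.40 = $1,879.40.
Cumulative spending $1,650 + $1,879.40 = $3,529.40 stays under the $8,800 maximum.
The plan picks up $3,997 − $1,879.40 = $2,117.60.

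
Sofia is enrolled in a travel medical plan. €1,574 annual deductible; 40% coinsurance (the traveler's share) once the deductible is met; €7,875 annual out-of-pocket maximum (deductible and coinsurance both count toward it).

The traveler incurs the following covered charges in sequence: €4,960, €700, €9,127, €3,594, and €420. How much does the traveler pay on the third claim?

Bill 1, €4,960: €1,574 to deductible, leaving €3,386; traveler's 40% is €1,354.40. Traveler pays €2,928.40; OOP now €2,928.40.
Bill 2, €700: 40% coinsurance on €700 = €280. Cost to traveler: €280. OOP to date €3,208.40.
Bill 3, €9,127: deductible already satisfied, so traveler's share is 40% × €9,127 = €3,650.80. Traveler pays €3,650.80; OOP now €6,859.20.

€3,650.80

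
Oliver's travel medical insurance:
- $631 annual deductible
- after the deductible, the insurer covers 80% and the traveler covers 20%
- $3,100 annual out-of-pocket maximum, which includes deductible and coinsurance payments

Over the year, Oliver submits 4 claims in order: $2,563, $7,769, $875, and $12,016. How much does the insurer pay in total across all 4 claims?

Claim 1 — $2,563: $631 finishes the deductible; $1,932 goes to coinsurance; coinsurance $1,932 × 20% = $386.40. Traveler pays $1,017.40; OOP now $1,017.40. Insurer: $2,563 − $1,017.40 = $1,545.60.
Claim 2 — $7,769: deductible already satisfied, so traveler's share is 20% × $7,769 = $1,553.80. Traveler pays $1,553.80; OOP now $2,571.20. Insurer: $7,769 − $1,553.80 = $6,215.20.
Claim 3 — $875: 20% coinsurance on $875 = $175. Cost to traveler: $175. OOP to date $2,746.20. Plan pays $875 − $175 = $700.
Claim 4 — $12,016: deductible already satisfied, so traveler's share is 20% × $12,016 = $2,403.20. That would push OOP to $5,149.40, over the $3,100 cap, so traveler pays $3,100 − $2,746.20 = $353.80. Insurer: $12,016 − $353.80 = $11,662.20.
Insurer total = bills − traveler's total = $23,223 − $3,100 = $20,123.

$20,123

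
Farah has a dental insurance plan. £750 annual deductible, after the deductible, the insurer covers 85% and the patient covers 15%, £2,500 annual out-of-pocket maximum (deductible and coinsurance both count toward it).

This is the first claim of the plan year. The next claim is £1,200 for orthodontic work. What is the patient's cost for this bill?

£817.50

Deductible not yet touched, so the first £750 of the bill goes to the deductible.
After the £750 deductible portion, £1,200 − £750 = £450 is subject to coinsurance.
15% of £450 = £67.50 falls to the patient.
That puts the patient's cost at £750 + £67.50 = £817.50 before any cap.
Total out-of-pocket so far would be £0 + £817.50 = £817.50, below the £2,500 cap — no reduction.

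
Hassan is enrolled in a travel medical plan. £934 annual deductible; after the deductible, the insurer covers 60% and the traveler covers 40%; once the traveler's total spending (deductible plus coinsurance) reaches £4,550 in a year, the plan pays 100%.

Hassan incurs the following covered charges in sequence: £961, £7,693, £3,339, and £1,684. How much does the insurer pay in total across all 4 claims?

£9,127

#1 (£961): deductible takes £934, £27 remains; 40% of £27 = £10.80. Traveler owes £944.80 (running OOP £944.80). Plan pays £961 − £944.80 = £16.20.
#2 (£7,693): deductible met; 40% of £7,693 = £3,077.20. Traveler owes £3,077.20 (running OOP £4,022). Insurer: £7,693 − £3,077.20 = £4,615.80.
#3 (£3,339): 40% coinsurance on £3,339 = £1,335.60. Adding that to £4,022 gives £5,357.60, past the £4,550 cap; traveler pays only £4,550 − £4,022 = £528. Plan pays £3,339 − £528 = £2,811.
#4 (£1,684): deductible met; 40% of £1,684 = £673.60. Adding that to £4,550 gives £5,223.60, past the £4,550 cap; traveler pays only £4,550 − £4,550 = £0. Insurer: £1,684 − £0 = £1,684.
Insurer total = bills − traveler's total = £13,677 − £4,550 = £9,127.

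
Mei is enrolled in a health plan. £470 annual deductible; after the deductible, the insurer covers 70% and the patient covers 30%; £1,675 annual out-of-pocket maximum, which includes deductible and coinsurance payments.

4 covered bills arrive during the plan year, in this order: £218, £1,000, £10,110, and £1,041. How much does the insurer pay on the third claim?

Claim 1 (£218): entire amount goes to the deductible. Patient pays £218; OOP now £218. Plan pays £218 − £218 = £0.
Claim 2 (£1,000): deductible takes £252, £748 remains; 30% of £748 = £224.40. Cost to patient: £476.40. OOP to date £694.40. Insurer: £1,000 − £476.40 = £523.60.
Claim 3 (£10,110): 30% coinsurance on £10,110 = £3,033. Adding that to £694.40 gives £3,727.40, past the £1,675 cap; patient pays only £1,675 − £694.40 = £980.60. Plan pays £10,110 − £980.60 = £9,129.40.

£9,129.40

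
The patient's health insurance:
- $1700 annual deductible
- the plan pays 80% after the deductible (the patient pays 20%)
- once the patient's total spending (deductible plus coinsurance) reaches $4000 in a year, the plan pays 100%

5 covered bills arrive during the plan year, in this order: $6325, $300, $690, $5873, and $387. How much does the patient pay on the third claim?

Claim 1 ($6325): deductible takes $1700, $4625 remains; patient's 20% is $925. Patient pays $2625; OOP now $2625.
Claim 2 ($300): 20% coinsurance on $300 = $60. Patient pays $60; OOP now $2685.
Claim 3 ($690): 20% coinsurance on $690 = $138. Cost to patient: $138. OOP to date $2823.

$138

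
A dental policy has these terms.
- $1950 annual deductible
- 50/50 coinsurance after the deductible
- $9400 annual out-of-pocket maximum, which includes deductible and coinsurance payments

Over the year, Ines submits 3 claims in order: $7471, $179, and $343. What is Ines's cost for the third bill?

Bill 1, $7471: $1950 to deductible, leaving $5521; 50% of $5521 = $2760.50. Cost to patient: $4710.50. OOP to date $4710.50.
Bill 2, $179: deductible met; 50% of $179 = $89.50. Patient pays $89.50; OOP now $4800.
Bill 3, $343: deductible met; 50% of $343 = $171.50. Patient pays $171.50; OOP now $4971.50.

$171.50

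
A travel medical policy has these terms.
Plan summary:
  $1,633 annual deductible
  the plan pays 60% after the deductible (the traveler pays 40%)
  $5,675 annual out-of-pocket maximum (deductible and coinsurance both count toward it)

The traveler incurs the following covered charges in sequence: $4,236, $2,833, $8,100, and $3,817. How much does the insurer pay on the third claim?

$6,232.40

Bill 1, $4,236: $1,633 finishes the deductible; $2,603 goes to coinsurance; traveler's 40% is $1,041.20. Traveler owes $2,674.20 (running OOP $2,674.20). Plan pays $4,236 − $2,674.20 = $1,561.80.
Bill 2, $2,833: 40% coinsurance on $2,833 = $1,133.20. Traveler pays $1,133.20; OOP now $3,807.40. Plan pays $2,833 − $1,133.20 = $1,699.80.
Bill 3, $8,100: deductible already satisfied, so traveler's share is 40% × $8,100 = $3,240. OOP would hit $7,047.40 > $5,675, so the cap limits the traveler to $5,675 − $3,807.40 = $1,867.60. Insurer: $8,100 − $1,867.60 = $6,232.40.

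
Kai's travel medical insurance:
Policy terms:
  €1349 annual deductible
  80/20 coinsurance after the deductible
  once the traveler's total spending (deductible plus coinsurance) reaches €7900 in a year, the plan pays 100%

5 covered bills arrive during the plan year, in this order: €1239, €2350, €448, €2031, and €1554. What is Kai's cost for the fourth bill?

€406.20

#1 (€1239): all of it applies to the deductible. Traveler owes €1239 (running OOP €1239).
#2 (€2350): €110 to deductible, leaving €2240; coinsurance €2240 × 20% = €448. Traveler pays €558; OOP now €1797.
#3 (€448): 20% coinsurance on €448 = €89.60. Cost to traveler: €89.60. OOP to date €1886.60.
#4 (€2031): 20% coinsurance on €2031 = €406.20. Traveler owes €406.20 (running OOP €2292.80).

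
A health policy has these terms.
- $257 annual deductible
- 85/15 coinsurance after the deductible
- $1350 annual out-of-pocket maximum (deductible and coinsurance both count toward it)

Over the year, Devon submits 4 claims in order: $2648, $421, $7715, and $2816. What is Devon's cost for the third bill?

$671.20

#1 ($2648): $257 to deductible, leaving $2391; 15% of $2391 = $358.65. Cost to patient: $615.65. OOP to date $615.65.
#2 ($421): 15% coinsurance on $421 = $63.15. Patient pays $63.15; OOP now $678.80.
#3 ($7715): deductible met; 15% of $7715 = $1157.25. Adding that to $678.80 gives $1836.05, past the $1350 cap; patient pays only $1350 − $678.80 = $671.20.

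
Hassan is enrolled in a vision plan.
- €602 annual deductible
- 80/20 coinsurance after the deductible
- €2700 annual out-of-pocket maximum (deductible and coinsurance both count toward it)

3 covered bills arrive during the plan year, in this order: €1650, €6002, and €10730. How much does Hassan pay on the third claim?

€688

Bill 1, €1650: deductible takes €602, €1048 remains; 20% of €1048 = €209.60. Member pays €811.60; OOP now €811.60.
Bill 2, €6002: deductible already satisfied, so member's share is 20% × €6002 = €1200.40. Member owes €1200.40 (running OOP €2012).
Bill 3, €10730: 20% coinsurance on €10730 = €2146. OOP would hit €4158 > €2700, so the cap limits the member to €2700 − €2012 = €688.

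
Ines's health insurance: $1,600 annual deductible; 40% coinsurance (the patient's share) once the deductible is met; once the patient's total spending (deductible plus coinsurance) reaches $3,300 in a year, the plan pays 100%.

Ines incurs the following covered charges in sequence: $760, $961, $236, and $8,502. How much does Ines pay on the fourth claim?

$1,557.20

Claim 1 — $760: entire amount goes to the deductible. Cost to patient: $760. OOP to date $760.
Claim 2 — $961: $840 to deductible, leaving $121; patient's 40% is $48.40. Patient pays $888.40; OOP now $1,648.40.
Claim 3 — $236: deductible met; 40% of $236 = $94.40. Patient pays $94.40; OOP now $1,742.80.
Claim 4 — $8,502: deductible met; 40% of $8,502 = $3,400.80. OOP would hit $5,143.60 > $3,300, so the cap limits the patient to $3,300 − $1,742.80 = $1,557.20.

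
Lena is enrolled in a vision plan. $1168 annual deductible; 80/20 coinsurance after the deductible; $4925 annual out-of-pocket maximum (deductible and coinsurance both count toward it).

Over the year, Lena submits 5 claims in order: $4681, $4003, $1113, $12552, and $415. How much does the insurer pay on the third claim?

$890.40

Bill 1, $4681: deductible takes $1168, $3513 remains; 20% of $3513 = $702.60. Cost to member: $1870.60. OOP to date $1870.60. Plan pays $4681 − $1870.60 = $2810.40.
Bill 2, $4003: deductible met; 20% of $4003 = $800.60. Cost to member: $800.60. OOP to date $2671.20. Plan pays $4003 − $800.60 = $3202.40.
Bill 3, $1113: deductible already satisfied, so member's share is 20% × $1113 = $222.60. Member pays $222.60; OOP now $2893.80. Plan pays $1113 − $222.60 = $890.40.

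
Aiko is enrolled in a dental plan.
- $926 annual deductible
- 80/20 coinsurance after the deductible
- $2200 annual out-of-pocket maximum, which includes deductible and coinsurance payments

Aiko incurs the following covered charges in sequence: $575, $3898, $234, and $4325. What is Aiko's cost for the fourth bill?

Claim 1 — $575: all of it applies to the deductible. Cost to patient: $575. OOP to date $575.
Claim 2 — $3898: $351 to deductible, leaving $3547; patient's 20% is $709.40. Patient owes $1060.40 (running OOP $1635.40).
Claim 3 — $234: 20% coinsurance on $234 = $46.80. Patient pays $46.80; OOP now $1682.20.
Claim 4 — $4325: 20% coinsurance on $4325 = $865. That would push OOP to $2547.20, over the $2200 cap, so patient pays $2200 − $1682.20 = $517.80.

$517.80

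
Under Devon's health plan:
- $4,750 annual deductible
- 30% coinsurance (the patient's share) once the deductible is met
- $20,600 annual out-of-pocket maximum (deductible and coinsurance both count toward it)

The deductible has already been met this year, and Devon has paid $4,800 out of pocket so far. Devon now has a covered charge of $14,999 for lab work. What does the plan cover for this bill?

$10,499.30

The deductible is already satisfied, so the full bill goes to coinsurance.
30% of $14,999 = $4,499.70 falls to the patient.
Cumulative spending $4,800 + $4,499.70 = $9,299.70 stays under the $20,600 maximum.
Insurer pays the balance: $14,999 − $4,499.70 = $10,499.30.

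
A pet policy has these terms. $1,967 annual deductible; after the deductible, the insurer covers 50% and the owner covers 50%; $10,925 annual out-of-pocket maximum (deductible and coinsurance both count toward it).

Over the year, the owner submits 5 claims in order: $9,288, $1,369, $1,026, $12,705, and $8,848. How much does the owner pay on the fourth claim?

#1 ($9,288): $1,967 finishes the deductible; $7,321 goes to coinsurance; 50% of $7,321 = $3,660.50. Cost to owner: $5,627.50. OOP to date $5,627.50.
#2 ($1,369): 50% coinsurance on $1,369 = $684.50. Owner owes $684.50 (running OOP $6,312).
#3 ($1,026): 50% coinsurance on $1,026 = $513. Owner owes $513 (running OOP $6,825).
#4 ($12,705): deductible already satisfied, so owner's share is 50% × $12,705 = $6,352.50. OOP would hit $13,177.50 > $10,925, so the cap limits the owner to $10,925 − $6,825 = $4,100.

$4,100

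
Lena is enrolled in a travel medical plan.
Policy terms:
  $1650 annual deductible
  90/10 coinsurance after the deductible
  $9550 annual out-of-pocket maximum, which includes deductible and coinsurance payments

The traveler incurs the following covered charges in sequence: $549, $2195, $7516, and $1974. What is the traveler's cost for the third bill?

Claim 1 — $549: entire amount goes to the deductible. Traveler pays $549; OOP now $549.
Claim 2 — $2195: $1101 to deductible, leaving $1094; 10% of $1094 = $109.40. Traveler owes $1210.40 (running OOP $1759.40).
Claim 3 — $7516: deductible already satisfied, so traveler's share is 10% × $7516 = $751.60. Cost to traveler: $751.60. OOP to date $2511.

$751.60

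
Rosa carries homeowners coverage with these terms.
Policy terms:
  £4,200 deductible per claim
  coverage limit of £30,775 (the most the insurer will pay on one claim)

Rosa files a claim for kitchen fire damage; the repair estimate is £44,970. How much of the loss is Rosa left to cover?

£14,195

Less the £4,200 deductible: £44,970 − £4,200 = £40,770.
Since £40,770 > £30,775, the payout is capped at £30,775.
The homeowner bears the rest of the original loss: £44,970 − £30,775 = £14,195.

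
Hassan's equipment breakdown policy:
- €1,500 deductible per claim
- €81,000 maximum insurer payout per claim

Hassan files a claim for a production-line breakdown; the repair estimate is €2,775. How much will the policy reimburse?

Subtract the deductible: €2,775 − €1,500 = €1,275.
That's under the €81,000 cap, so the insurer reimburses the full €1,275.

€1,275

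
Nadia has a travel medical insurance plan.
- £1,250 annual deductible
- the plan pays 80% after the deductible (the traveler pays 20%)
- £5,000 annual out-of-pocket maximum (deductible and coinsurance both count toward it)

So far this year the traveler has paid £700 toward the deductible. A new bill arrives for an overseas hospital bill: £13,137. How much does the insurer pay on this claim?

£700 of the £1,250 deductible is already met, leaving £550.
That leaves £13,137 − £550 = £12,587 for coinsurance.
20% of £12,587 = £2,517.40 falls to the traveler.
Traveler responsibility before any cap: £550 + £2,517.40 = £3,067.40.
Year-to-date out-of-pocket becomes £700 + £3,067.40 = £3,767.40, still under the £5,000 maximum, so no cap applies.
Insurer pays the balance: £13,137 − £3,067.40 = £10,069.60.

£10,069.60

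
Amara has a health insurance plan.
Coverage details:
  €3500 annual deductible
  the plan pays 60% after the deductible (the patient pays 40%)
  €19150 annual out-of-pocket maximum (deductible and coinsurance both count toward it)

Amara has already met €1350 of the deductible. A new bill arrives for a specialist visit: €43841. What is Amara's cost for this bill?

€1350 of the €3500 deductible is already met, leaving €2150.
After the €2150 deductible portion, €43841 − €2150 = €41691 is subject to coinsurance.
40% of €41691 = €16676.40 falls to the patient.
Patient responsibility before any cap: €2150 + €16676.40 = €18826.40.
Adding €18826.40 to the €1350 already spent would give €20176.40, which exceeds the €19150 cap; the patient pays just €19150 − €1350 = €17800.

€17800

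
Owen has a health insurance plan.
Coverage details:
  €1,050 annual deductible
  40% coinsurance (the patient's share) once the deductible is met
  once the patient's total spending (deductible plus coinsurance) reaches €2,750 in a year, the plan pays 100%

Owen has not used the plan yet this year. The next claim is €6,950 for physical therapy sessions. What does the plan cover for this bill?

Deductible not yet touched, so the first €1,050 of the bill goes to the deductible.
After the €1,050 deductible portion, €6,950 − €1,050 = €5,900 is subject to coinsurance.
Patient's 40% share of €5,900 is €2,360.
Patient responsibility before any cap: €1,050 + €2,360 = €3,410.
Adding €3,410 to the €0 already spent would give €3,410, which exceeds the €2,750 cap; the patient pays just €2,750 − €0 = €2,750.
Insurer pays the balance: €6,950 − €2,750 = €4,200.

€4,200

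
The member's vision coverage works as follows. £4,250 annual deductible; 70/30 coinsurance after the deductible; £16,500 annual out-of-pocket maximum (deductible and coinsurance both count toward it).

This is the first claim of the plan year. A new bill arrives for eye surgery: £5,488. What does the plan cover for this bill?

£866.60

Nothing has been paid toward the £4,250 deductible, so the first £4,250 of this charge is applied there.
The remaining £1,238 (= £5,488 − £4,250) moves to coinsurance.
Coinsurance: £1,238 × 30% = £371.40.
So the member owes £4,250 + £371.40 = £4,621.40 before any cap.
Cumulative spending £0 + £4,621.40 = £4,621.40 stays under the £16,500 maximum.
Insurer pays the balance: £5,488 − £4,621.40 = £866.60.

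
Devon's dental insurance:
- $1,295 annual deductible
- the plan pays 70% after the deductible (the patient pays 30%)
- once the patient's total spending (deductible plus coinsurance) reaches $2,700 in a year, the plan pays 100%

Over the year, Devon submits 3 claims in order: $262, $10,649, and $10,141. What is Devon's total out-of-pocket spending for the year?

$2,700

Bill 1, $262: all of it applies to the deductible. Patient owes $262 (running OOP $262).
Bill 2, $10,649: $1,033 finishes the deductible; $9,616 goes to coinsurance; coinsurance $9,616 × 30% = $2,884.80. Deductible plus coinsurance: $1,033 + $2,884.80 = $3,917.80. That would push OOP to $4,179.80, over the $2,700 cap, so patient pays $2,700 − $262 = $2,438.
Bill 3, $10,141: 30% coinsurance on $10,141 = $3,042.30. That would push OOP to $5,742.30, over the $2,700 cap, so patient pays $2,700 − $2,700 = $0.
Summing the patient's payments: $262 + $2,438 + $0 = $2,700.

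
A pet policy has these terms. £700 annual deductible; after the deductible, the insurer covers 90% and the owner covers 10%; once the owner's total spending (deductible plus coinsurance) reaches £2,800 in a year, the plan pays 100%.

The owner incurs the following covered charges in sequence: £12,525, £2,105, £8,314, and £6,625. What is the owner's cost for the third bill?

£707

#1 (£12,525): £700 finishes the deductible; £11,825 goes to coinsurance; owner's 10% is £1,182.50. Owner pays £1,882.50; OOP now £1,882.50.
#2 (£2,105): 10% coinsurance on £2,105 = £210.50. Cost to owner: £210.50. OOP to date £2,093.
#3 (£8,314): deductible already satisfied, so owner's share is 10% × £8,314 = £831.40. Adding that to £2,093 gives £2,924.40, past the £2,800 cap; owner pays only £2,800 − £2,093 = £707.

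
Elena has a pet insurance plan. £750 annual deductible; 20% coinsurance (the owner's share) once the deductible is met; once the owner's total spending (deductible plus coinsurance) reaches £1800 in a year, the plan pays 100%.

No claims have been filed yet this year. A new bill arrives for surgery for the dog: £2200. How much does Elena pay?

£1040

Nothing has been paid toward the £750 deductible, so the first £750 of this charge is applied there.
That leaves £2200 − £750 = £1450 for coinsurance.
20% of £1450 = £290 falls to the owner.
That puts the owner's cost at £750 + £290 = £1040 before any cap.
Year-to-date out-of-pocket becomes £0 + £1040 = £1040, still under the £1800 maximum, so no cap applies.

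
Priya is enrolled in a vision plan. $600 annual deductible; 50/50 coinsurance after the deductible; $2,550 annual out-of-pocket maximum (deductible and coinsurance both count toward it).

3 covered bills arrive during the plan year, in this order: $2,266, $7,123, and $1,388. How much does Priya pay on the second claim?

#1 ($2,266): $600 to deductible, leaving $1,666; coinsurance $1,666 × 50% = $833. Member pays $1,433; OOP now $1,433.
#2 ($7,123): deductible already satisfied, so member's share is 50% × $7,123 = $3,561.50. OOP would hit $4,994.50 > $2,550, so the cap limits the member to $2,550 − $1,433 = $1,117.

$1,117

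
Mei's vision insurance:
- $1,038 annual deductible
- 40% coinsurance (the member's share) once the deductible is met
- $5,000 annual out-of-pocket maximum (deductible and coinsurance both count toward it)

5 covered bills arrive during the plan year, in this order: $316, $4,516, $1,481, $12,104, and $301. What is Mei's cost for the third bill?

$592.40

Claim 1 — $316: entire amount goes to the deductible. Cost to member: $316. OOP to date $316.
Claim 2 — $4,516: deductible takes $722, $3,794 remains; member's 40% is $1,517.60. Member owes $2,239.60 (running OOP $2,555.60).
Claim 3 — $1,481: deductible already satisfied, so member's share is 40% × $1,481 = $592.40. Member pays $592.40; OOP now $3,148.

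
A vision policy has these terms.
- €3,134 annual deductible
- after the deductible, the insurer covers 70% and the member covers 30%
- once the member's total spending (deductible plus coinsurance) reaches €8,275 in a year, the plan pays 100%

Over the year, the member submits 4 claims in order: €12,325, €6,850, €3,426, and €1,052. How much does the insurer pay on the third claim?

Claim 1 (€12,325): €3,134 finishes the deductible; €9,191 goes to coinsurance; 30% of €9,191 = €2,757.30. Member pays €5,891.30; OOP now €5,891.30. Insurer: €12,325 − €5,891.30 = €6,433.70.
Claim 2 (€6,850): 30% coinsurance on €6,850 = €2,055. Member owes €2,055 (running OOP €7,946.30). Plan pays €6,850 − €2,055 = €4,795.
Claim 3 (€3,426): deductible already satisfied, so member's share is 30% × €3,426 = €1,027.80. Adding that to €7,946.30 gives €8,974.10, past the €8,275 cap; member pays only €8,275 − €7,946.30 = €328.70. Insurer: €3,426 − €328.70 = €3,097.30.

€3,097.30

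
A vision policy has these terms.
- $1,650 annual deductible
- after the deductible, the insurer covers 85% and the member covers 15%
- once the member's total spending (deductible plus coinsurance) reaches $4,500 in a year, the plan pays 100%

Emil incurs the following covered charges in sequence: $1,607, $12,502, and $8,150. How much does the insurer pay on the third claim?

Bill 1, $1,607: all of it applies to the deductible. Member owes $1,607 (running OOP $1,607). Plan pays $1,607 − $1,607 = $0.
Bill 2, $12,502: deductible takes $43, $12,459 remains; 15% of $12,459 = $1,868.85. Cost to member: $1,911.85. OOP to date $3,518.85. Plan pays $12,502 − $1,911.85 = $10,590.15.
Bill 3, $8,150: deductible met; 15% of $8,150 = $1,222.50. OOP would hit $4,741.35 > $4,500, so the cap limits the member to $4,500 − $3,518.85 = $981.15. Plan pays $8,150 − $981.15 = $7,168.85.

$7,168.85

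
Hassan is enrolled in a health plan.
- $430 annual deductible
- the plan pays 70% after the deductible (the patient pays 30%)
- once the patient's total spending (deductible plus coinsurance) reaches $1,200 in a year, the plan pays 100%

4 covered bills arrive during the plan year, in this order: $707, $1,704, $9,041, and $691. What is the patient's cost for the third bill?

Claim 1 — $707: $430 finishes the deductible; $277 goes to coinsurance; 30% of $277 = $83.10. Patient owes $513.10 (running OOP $513.10).
Claim 2 — $1,704: deductible met; 30% of $1,704 = $511.20. Cost to patient: $511.20. OOP to date $1,024.30.
Claim 3 — $9,041: deductible already satisfied, so patient's share is 30% × $9,041 = $2,712.30. OOP would hit $3,736.60 > $1,200, so the cap limits the patient to $1,200 − $1,024.30 = $175.70.

$175.70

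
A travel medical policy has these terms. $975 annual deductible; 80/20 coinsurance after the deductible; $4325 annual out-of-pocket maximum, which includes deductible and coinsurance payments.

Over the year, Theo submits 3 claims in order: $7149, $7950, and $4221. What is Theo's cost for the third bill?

#1 ($7149): $975 to deductible, leaving $6174; traveler's 20% is $1234.80. Traveler pays $2209.80; OOP now $2209.80.
#2 ($7950): 20% coinsurance on $7950 = $1590. Traveler pays $1590; OOP now $3799.80.
#3 ($4221): deductible already satisfied, so traveler's share is 20% × $4221 = $844.20. Adding that to $3799.80 gives $4644, past the $4325 cap; traveler pays only $4325 − $3799.80 = $525.20.

$525.20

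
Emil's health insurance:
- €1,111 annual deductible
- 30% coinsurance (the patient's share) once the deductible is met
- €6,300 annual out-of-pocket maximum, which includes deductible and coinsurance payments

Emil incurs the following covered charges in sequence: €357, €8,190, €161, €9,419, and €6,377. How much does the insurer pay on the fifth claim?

€6,292.80

#1 (€357): fully absorbed by the deductible. Patient pays €357; OOP now €357. Insurer: €357 − €357 = €0.
#2 (€8,190): €754 to deductible, leaving €7,436; patient's 30% is €2,230.80. Patient pays €2,984.80; OOP now €3,341.80. Insurer: €8,190 − €2,984.80 = €5,205.20.
#3 (€161): deductible already satisfied, so patient's share is 30% × €161 = €48.30. Patient pays €48.30; OOP now €3,390.10. Plan pays €161 − €48.30 = €112.70.
#4 (€9,419): deductible already satisfied, so patient's share is 30% × €9,419 = €2,825.70. Patient owes €2,825.70 (running OOP €6,215.80). Insurer: €9,419 − €2,825.70 = €6,593.30.
#5 (€6,377): deductible met; 30% of €6,377 = €1,913.10. That would push OOP to €8,128.90, over the €6,300 cap, so patient pays €6,300 − €6,215.80 = €84.20. Insurer: €6,377 − €84.20 = €6,292.80.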